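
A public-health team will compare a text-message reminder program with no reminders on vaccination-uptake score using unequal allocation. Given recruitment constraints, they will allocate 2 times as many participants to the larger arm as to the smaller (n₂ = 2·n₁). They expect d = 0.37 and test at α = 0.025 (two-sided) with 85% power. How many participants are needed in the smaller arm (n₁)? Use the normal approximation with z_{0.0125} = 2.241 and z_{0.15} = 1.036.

With allocation ratio k = n₂/n₁ = 2, Var(x̄₁−x̄₂) = σ²(1/n₁ + 1/(k·n₁)) = σ²·(k+1)/(k·n₁).
So n₁ = (1 + 1/k)·((z_{α/2} + z_β)/d)² = 1.500 × (3.277/0.37)².
n₁ = 1.500 × 78.44 = 117.7.
Round up: n₁ = 118, giving n₂ = 2 × 118 = 236.

n₁ = 118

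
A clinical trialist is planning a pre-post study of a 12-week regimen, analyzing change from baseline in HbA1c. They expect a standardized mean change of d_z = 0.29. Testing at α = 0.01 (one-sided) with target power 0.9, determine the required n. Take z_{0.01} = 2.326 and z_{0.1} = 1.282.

n = 155 pairs

For a paired (one-sample on differences) test: n = ((z_{α} + z_β) / d)².
z_{α} + z_β = 2.326 + 1.282 = 3.608.
n = (3.608 / 0.29)² = 12.441² = 154.79.
Round up.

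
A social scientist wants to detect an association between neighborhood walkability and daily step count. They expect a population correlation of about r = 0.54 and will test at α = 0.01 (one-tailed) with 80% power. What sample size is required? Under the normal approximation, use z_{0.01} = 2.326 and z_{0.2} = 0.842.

Fisher's z: C = ½·ln((1+r)/(1−r)) = ½·ln(3.3478) = 0.6042.
n = ((z_{α} + z_β)/C)² + 3.
(2.326 + 0.842) / 0.6042 = 3.168 / 0.6042 = 5.243.
n = 5.243² + 3 = 27.49 + 3 = 30.5.
Round up.

n = 31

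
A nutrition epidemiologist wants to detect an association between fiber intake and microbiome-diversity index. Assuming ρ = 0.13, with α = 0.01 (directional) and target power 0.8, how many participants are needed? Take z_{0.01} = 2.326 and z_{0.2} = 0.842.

Fisher's z: C = ½·ln((1+r)/(1−r)) = ½·ln(1.2989) = 0.1307.
n = ((z_{α} + z_β)/C)² + 3.
(2.326 + 0.842) / 0.1307 = 3.168 / 0.1307 = 24.239.
n = 24.239² + 3 = 587.52 + 3 = 590.5.
Round up.

n = 591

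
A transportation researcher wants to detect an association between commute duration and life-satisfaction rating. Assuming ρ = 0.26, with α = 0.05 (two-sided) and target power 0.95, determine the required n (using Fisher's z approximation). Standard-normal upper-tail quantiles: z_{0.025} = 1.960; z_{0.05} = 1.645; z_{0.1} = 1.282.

n = 187

Fisher's z: C = ½·ln((1+r)/(1−r)) = ½·ln(1.7027) = 0.2661.
n = ((z_{α/2} + z_β)/C)² + 3.
(1.960 + 1.645) / 0.2661 = 3.605 / 0.2661 = 13.548.
n = 13.548² + 3 = 183.54 + 3 = 186.5.
Round up.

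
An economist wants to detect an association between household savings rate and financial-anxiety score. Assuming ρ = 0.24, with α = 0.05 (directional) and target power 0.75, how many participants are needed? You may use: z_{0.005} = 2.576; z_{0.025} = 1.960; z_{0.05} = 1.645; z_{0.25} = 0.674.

n = 93

Fisher's z: C = ½·ln((1+r)/(1−r)) = ½·ln(1.6316) = 0.2448.
n = ((z_{α} + z_β)/C)² + 3.
(1.645 + 0.674) / 0.2448 = 2.319 / 0.2448 = 9.473.
n = 9.473² + 3 = 89.74 + 3 = 92.7.
Round up.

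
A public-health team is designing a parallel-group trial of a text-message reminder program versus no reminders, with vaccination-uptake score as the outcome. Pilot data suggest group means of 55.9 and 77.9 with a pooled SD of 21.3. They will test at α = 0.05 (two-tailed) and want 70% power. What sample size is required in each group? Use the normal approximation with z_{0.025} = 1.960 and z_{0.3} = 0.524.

n = 12 per group

Cohen's d = |M₁ − M₂| / SD_pooled = |55.9 − 77.9| / 21.3 = 22.0 / 21.3 = 1.033.
For two independent groups with equal n: n = 2·((z_{α/2} + z_β) / d)².
z_{α/2} + z_β = 1.960 + 0.524 = 2.484.
n = 2 × (2.484 / 1.033)² = 2 × 2.405² = 2 × 5.78 = 11.6.
Round up to the next whole participant.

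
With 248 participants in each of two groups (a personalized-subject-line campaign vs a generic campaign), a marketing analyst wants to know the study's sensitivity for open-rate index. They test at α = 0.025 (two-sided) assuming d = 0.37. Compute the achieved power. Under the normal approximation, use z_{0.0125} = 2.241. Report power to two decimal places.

For two equal groups, power = Φ(d·√(n/2) − z_{α/2}).
d·√(n/2) = 0.37 × √(248/2) = 0.37 × 11.136 = 4.120.
z_β = 4.120 − 2.241 = 1.879.
Power = Φ(1.879) = 0.970.

power ≈ 0.97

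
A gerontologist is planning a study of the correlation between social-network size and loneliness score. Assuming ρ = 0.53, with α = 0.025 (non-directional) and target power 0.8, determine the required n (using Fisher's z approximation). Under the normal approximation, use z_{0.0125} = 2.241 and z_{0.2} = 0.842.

n = 31

Fisher's z: C = ½·ln((1+r)/(1−r)) = ½·ln(3.2553) = 0.5901.
n = ((z_{α/2} + z_β)/C)² + 3.
(2.241 + 0.842) / 0.5901 = 3.083 / 0.5901 = 5.225.
n = 5.225² + 3 = 27.30 + 3 = 30.3.
Round up.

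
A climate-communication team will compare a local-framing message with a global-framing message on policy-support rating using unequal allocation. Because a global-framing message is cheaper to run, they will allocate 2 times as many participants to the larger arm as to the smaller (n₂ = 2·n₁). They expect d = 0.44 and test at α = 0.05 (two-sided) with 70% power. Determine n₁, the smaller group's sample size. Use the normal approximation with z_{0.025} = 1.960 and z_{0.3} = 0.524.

n₁ = 48

With allocation ratio k = n₂/n₁ = 2, Var(x̄₁−x̄₂) = σ²(1/n₁ + 1/(k·n₁)) = σ²·(k+1)/(k·n₁).
So n₁ = (1 + 1/k)·((z_{α/2} + z_β)/d)² = 1.500 × (2.484/0.44)².
n₁ = 1.500 × 31.87 = 47.8.
Round up: n₁ = 48, giving n₂ = 2 × 48 = 96.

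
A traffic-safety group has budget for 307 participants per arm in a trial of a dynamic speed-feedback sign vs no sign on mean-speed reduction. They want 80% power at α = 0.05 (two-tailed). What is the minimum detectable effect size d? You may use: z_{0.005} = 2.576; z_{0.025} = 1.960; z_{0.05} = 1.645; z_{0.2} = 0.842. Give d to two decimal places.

For two independent groups of n = 307 each: d_min = (z_{α/2} + z_β)·√(2/n).
z-sum = 1.960 + 0.842 = 2.802.
d_min = 2.802 × √(2/307) = 2.802 × 0.0807 = 0.226.

d_min ≈ 0.23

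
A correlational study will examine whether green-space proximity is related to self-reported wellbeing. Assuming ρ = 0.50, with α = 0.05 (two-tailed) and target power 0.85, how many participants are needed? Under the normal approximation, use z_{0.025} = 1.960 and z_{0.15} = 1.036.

Fisher's z: C = ½·ln((1+r)/(1−r)) = ½·ln(3.0000) = 0.5493.
n = ((z_{α/2} + z_β)/C)² + 3.
(1.960 + 1.036) / 0.5493 = 2.996 / 0.5493 = 5.454.
n = 5.454² + 3 = 29.75 + 3 = 32.7.
Round up.

n = 33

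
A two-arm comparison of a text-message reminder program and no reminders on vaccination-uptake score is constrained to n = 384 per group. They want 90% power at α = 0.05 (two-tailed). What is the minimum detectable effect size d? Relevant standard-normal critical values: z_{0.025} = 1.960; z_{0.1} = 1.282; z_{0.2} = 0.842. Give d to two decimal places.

d_min ≈ 0.23

For two independent groups of n = 384 each: d_min = (z_{α/2} + z_β)·√(2/n).
z-sum = 1.960 + 1.282 = 3.242.
d_min = 3.242 × √(2/384) = 3.242 × 0.0722 = 0.234.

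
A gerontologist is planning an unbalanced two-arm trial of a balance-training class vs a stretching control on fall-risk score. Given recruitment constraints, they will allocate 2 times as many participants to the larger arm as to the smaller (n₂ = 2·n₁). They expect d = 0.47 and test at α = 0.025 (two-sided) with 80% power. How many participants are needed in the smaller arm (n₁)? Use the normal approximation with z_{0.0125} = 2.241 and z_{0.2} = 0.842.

n₁ = 65

With allocation ratio k = n₂/n₁ = 2, Var(x̄₁−x̄₂) = σ²(1/n₁ + 1/(k·n₁)) = σ²·(k+1)/(k·n₁).
So n₁ = (1 + 1/k)·((z_{α/2} + z_β)/d)² = 1.500 × (3.083/0.47)².
n₁ = 1.500 × 43.03 = 64.5.
Round up: n₁ = 65, giving n₂ = 2 × 65 = 130.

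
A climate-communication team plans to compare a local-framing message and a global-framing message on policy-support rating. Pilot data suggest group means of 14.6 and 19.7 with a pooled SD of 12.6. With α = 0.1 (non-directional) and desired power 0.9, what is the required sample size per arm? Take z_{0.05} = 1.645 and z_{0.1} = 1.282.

Cohen's d = |M₁ − M₂| / SD_pooled = |14.6 − 19.7| / 12.6 = 5.1 / 12.6 = 0.405.
For two independent groups with equal n: n = 2·((z_{α/2} + z_β) / d)².
z_{α/2} + z_β = 1.645 + 1.282 = 2.927.
n = 2 × (2.927 / 0.405)² = 2 × 7.227² = 2 × 52.23 = 104.5.
Round up to the next whole participant.

n = 105 per group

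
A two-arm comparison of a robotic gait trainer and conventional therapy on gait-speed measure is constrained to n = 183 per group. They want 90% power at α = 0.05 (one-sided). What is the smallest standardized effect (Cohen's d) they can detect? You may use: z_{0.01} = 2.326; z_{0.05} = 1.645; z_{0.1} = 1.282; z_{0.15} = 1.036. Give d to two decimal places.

For two independent groups of n = 183 each: d_min = (z_{α} + z_β)·√(2/n).
z-sum = 1.645 + 1.282 = 2.927.
d_min = 2.927 × √(2/183) = 2.927 × 0.1045 = 0.306.

d_min ≈ 0.31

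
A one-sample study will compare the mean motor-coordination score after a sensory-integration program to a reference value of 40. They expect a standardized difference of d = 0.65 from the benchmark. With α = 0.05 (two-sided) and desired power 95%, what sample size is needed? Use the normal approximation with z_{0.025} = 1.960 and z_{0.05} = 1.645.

n = 31

For a one-sample test: n = ((z_{α/2} + z_β) / d)².
z_{α/2} + z_β = 1.960 + 1.645 = 3.605.
n = (3.605 / 0.65)² = 5.546² = 30.76.
Round up.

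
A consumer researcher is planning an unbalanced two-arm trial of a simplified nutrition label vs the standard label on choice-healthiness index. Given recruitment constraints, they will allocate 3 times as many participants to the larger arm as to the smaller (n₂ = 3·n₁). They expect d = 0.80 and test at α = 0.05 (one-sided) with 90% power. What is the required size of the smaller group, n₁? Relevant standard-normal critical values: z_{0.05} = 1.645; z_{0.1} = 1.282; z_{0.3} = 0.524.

With allocation ratio k = n₂/n₁ = 3, Var(x̄₁−x̄₂) = σ²(1/n₁ + 1/(k·n₁)) = σ²·(k+1)/(k·n₁).
So n₁ = (1 + 1/k)·((z_{α} + z_β)/d)² = 1.333 × (2.927/0.80)².
n₁ = 1.333 × 13.39 = 17.8.
Round up: n₁ = 18, giving n₂ = 3 × 18 = 54.

n₁ = 18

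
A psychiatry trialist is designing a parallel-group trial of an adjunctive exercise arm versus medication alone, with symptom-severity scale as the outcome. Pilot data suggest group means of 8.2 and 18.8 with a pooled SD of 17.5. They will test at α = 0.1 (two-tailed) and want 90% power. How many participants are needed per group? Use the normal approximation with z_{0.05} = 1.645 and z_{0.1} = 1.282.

Cohen's d = |M₁ − M₂| / SD_pooled = |8.2 − 18.8| / 17.5 = 10.6 / 17.5 = 0.606.
For two independent groups with equal n: n = 2·((z_{α/2} + z_β) / d)².
z_{α/2} + z_β = 1.645 + 1.282 = 2.927.
n = 2 × (2.927 / 0.606)² = 2 × 4.830² = 2 × 23.33 = 46.7.
Round up to the next whole participant.

n = 47 per group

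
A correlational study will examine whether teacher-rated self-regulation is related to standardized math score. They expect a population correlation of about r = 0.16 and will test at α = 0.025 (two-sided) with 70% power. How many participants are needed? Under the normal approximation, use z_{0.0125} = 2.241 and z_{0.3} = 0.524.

Fisher's z: C = ½·ln((1+r)/(1−r)) = ½·ln(1.3810) = 0.1614.
n = ((z_{α/2} + z_β)/C)² + 3.
(2.241 + 0.524) / 0.1614 = 2.765 / 0.1614 = 17.131.
n = 17.131² + 3 = 293.48 + 3 = 296.5.
Round up.

n = 297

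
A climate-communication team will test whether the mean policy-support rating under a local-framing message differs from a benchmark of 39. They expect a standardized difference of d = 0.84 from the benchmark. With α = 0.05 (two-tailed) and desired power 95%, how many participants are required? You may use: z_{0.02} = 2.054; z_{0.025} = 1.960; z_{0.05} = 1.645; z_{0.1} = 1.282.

n = 19

For a one-sample test: n = ((z_{α/2} + z_β) / d)².
z_{α/2} + z_β = 1.960 + 1.645 = 3.605.
n = (3.605 / 0.84)² = 4.292² = 18.42.
Round up.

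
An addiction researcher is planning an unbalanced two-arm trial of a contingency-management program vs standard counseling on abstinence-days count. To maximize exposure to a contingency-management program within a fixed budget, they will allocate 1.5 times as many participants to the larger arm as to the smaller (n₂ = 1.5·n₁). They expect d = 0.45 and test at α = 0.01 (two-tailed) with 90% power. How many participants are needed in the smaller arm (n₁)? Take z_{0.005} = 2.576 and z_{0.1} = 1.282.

With allocation ratio k = n₂/n₁ = 1.5, Var(x̄₁−x̄₂) = σ²(1/n₁ + 1/(k·n₁)) = σ²·(k+1)/(k·n₁).
So n₁ = (1 + 1/k)·((z_{α/2} + z_β)/d)² = 1.667 × (3.858/0.45)².
n₁ = 1.667 × 73.50 = 122.5.
Round up: n₁ = 123, giving n₂ = ⌈1.5 × 123⌉ = ⌈184.5⌉ = 185.

n₁ = 123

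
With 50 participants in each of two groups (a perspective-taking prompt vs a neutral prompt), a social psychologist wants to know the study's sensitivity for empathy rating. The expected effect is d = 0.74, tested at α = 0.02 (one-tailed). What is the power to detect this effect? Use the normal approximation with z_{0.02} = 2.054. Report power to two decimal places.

power ≈ 0.95

For two equal groups, power = Φ(d·√(n/2) − z_{α}).
d·√(n/2) = 0.74 × √(50/2) = 0.74 × 5.000 = 3.700.
z_β = 3.700 − 2.054 = 1.646.
Power = Φ(1.646) = 0.950.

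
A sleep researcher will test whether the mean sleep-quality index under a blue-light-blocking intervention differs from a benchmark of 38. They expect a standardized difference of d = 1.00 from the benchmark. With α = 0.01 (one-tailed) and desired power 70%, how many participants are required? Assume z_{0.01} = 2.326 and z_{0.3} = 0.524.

n = 9

For a one-sample test: n = ((z_{α} + z_β) / d)².
z_{α} + z_β = 2.326 + 0.524 = 2.850.
n = (2.850 / 1.00)² = 2.850² = 8.12.
Round up.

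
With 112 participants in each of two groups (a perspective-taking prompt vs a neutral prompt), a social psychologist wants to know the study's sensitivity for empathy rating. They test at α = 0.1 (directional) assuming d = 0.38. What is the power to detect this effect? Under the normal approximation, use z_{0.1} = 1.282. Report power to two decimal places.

For two equal groups, power = Φ(d·√(n/2) − z_{α}).
d·√(n/2) = 0.38 × √(112/2) = 0.38 × 7.483 = 2.844.
z_β = 2.844 − 1.282 = 1.562.
Power = Φ(1.562) = 0.941.

power ≈ 0.94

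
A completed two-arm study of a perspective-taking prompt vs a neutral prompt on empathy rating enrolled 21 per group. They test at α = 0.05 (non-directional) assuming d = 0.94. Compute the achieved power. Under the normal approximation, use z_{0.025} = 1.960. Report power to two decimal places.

For two equal groups, power = Φ(d·√(n/2) − z_{α/2}).
d·√(n/2) = 0.94 × √(21/2) = 0.94 × 3.240 = 3.046.
z_β = 3.046 − 1.960 = 1.086.
Power = Φ(1.086) = 0.861.

power ≈ 0.86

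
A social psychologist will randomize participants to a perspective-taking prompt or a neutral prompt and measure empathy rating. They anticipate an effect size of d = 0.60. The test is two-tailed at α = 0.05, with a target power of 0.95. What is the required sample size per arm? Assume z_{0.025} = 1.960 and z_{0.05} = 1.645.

n = 73 per group

For two independent groups with equal n: n = 2·((z_{α/2} + z_β) / d)².
z_{α/2} + z_β = 1.960 + 1.645 = 3.605.
n = 2 × (3.605 / 0.60)² = 2 × 6.008² = 2 × 36.10 = 72.2.
Round up to the next whole participant.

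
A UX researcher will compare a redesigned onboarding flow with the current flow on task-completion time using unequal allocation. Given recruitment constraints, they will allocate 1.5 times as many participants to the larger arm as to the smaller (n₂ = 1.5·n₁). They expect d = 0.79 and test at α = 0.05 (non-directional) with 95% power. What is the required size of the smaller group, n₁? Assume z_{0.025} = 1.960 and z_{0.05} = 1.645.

n₁ = 35

With allocation ratio k = n₂/n₁ = 1.5, Var(x̄₁−x̄₂) = σ²(1/n₁ + 1/(k·n₁)) = σ²·(k+1)/(k·n₁).
So n₁ = (1 + 1/k)·((z_{α/2} + z_β)/d)² = 1.667 × (3.605/0.79)².
n₁ = 1.667 × 20.82 = 34.7.
Round up: n₁ = 35, giving n₂ = ⌈1.5 × 35⌉ = ⌈52.5⌉ = 53.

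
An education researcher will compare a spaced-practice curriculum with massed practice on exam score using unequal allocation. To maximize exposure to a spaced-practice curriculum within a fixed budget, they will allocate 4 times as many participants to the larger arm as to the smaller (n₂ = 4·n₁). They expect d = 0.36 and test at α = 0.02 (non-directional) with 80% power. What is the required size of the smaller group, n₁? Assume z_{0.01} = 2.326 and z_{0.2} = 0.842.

n₁ = 97

With allocation ratio k = n₂/n₁ = 4, Var(x̄₁−x̄₂) = σ²(1/n₁ + 1/(k·n₁)) = σ²·(k+1)/(k·n₁).
So n₁ = (1 + 1/k)·((z_{α/2} + z_β)/d)² = 1.250 × (3.168/0.36)².
n₁ = 1.250 × 77.44 = 96.8.
Round up: n₁ = 97, giving n₂ = 4 × 97 = 388.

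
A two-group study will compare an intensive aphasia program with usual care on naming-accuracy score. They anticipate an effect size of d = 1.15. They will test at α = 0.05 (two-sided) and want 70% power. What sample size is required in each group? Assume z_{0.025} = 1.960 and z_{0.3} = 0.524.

n = 10 per group

For two independent groups with equal n: n = 2·((z_{α/2} + z_β) / d)².
z_{α/2} + z_β = 1.960 + 0.524 = 2.484.
n = 2 × (2.484 / 1.15)² = 2 × 2.160² = 2 × 4.67 = 9.3.
Round up to the next whole participant.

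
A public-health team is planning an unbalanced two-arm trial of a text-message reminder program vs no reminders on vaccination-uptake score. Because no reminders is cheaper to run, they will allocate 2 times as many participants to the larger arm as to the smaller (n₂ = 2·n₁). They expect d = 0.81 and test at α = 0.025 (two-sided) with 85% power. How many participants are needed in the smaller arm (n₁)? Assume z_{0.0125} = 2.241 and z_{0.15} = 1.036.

With allocation ratio k = n₂/n₁ = 2, Var(x̄₁−x̄₂) = σ²(1/n₁ + 1/(k·n₁)) = σ²·(k+1)/(k·n₁).
So n₁ = (1 + 1/k)·((z_{α/2} + z_β)/d)² = 1.500 × (3.277/0.81)².
n₁ = 1.500 × 16.37 = 24.6.
Round up: n₁ = 25, giving n₂ = 2 × 25 = 50.

n₁ = 25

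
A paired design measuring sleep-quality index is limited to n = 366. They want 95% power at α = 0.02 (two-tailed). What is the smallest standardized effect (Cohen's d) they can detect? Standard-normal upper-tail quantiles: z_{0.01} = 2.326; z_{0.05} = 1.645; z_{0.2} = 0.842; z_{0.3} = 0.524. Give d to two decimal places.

d_min ≈ 0.21

For a single sample (or paired design) of n = 366: d_min = (z_{α/2} + z_β)/√n.
z-sum = 2.326 + 1.645 = 3.971.
d_min = 3.971 / √366 = 3.971 / 19.131 = 0.208.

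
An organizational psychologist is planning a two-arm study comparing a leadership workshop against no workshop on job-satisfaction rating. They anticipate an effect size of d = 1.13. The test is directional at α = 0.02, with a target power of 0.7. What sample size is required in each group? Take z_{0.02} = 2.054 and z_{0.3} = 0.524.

For two independent groups with equal n: n = 2·((z_{α} + z_β) / d)².
z_{α} + z_β = 2.054 + 0.524 = 2.578.
n = 2 × (2.578 / 1.13)² = 2 × 2.281² = 2 × 5.20 = 10.4.
Round up to the next whole participant.

n = 11 per group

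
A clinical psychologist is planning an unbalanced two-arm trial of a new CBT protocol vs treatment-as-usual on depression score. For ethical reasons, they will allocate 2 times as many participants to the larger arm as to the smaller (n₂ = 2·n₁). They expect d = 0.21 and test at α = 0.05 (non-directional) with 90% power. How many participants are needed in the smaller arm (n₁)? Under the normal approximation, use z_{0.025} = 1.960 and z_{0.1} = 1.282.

n₁ = 358

With allocation ratio k = n₂/n₁ = 2, Var(x̄₁−x̄₂) = σ²(1/n₁ + 1/(k·n₁)) = σ²·(k+1)/(k·n₁).
So n₁ = (1 + 1/k)·((z_{α/2} + z_β)/d)² = 1.500 × (3.242/0.21)².
n₁ = 1.500 × 238.33 = 357.5.
Round up: n₁ = 358, giving n₂ = 2 × 358 = 716.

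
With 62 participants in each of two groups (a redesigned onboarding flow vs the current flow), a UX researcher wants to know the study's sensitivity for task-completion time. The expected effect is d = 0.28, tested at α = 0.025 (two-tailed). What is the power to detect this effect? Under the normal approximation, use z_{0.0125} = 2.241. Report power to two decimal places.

power ≈ 0.25

For two equal groups, power = Φ(d·√(n/2) − z_{α/2}).
d·√(n/2) = 0.28 × √(62/2) = 0.28 × 5.568 = 1.559.
z_β = 1.559 − 2.241 = -0.682.
Power = Φ(-0.682) = 0.248.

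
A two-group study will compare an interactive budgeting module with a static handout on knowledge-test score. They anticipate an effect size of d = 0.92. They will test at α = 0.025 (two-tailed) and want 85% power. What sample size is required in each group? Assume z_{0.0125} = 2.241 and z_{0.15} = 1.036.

n = 26 per group

For two independent groups with equal n: n = 2·((z_{α/2} + z_β) / d)².
z_{α/2} + z_β = 2.241 + 1.036 = 3.277.
n = 2 × (3.277 / 0.92)² = 2 × 3.562² = 2 × 12.69 = 25.4.
Round up to the next whole participant.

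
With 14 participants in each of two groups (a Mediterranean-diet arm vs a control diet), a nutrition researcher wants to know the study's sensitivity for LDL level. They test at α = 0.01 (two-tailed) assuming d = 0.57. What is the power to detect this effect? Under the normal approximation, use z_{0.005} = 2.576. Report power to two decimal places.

power ≈ 0.14

For two equal groups, power = Φ(d·√(n/2) − z_{α/2}).
d·√(n/2) = 0.57 × √(14/2) = 0.57 × 2.646 = 1.508.
z_β = 1.508 − 2.576 = -1.068.
Power = Φ(-1.068) = 0.143.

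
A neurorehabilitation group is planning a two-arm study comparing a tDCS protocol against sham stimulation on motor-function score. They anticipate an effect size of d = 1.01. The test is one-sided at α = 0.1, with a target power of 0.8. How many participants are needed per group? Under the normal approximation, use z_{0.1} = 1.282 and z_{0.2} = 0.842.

For two independent groups with equal n: n = 2·((z_{α} + z_β) / d)².
z_{α} + z_β = 1.282 + 0.842 = 2.124.
n = 2 × (2.124 / 1.01)² = 2 × 2.103² = 2 × 4.42 = 8.8.
Round up to the next whole participant.

n = 9 per group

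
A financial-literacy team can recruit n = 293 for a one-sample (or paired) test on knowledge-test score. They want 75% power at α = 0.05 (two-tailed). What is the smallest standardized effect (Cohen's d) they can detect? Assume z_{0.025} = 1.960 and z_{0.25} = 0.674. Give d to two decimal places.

d_min ≈ 0.15

For a single sample (or paired design) of n = 293: d_min = (z_{α/2} + z_β)/√n.
z-sum = 1.960 + 0.674 = 2.634.
d_min = 2.634 / √293 = 2.634 / 17.117 = 0.154.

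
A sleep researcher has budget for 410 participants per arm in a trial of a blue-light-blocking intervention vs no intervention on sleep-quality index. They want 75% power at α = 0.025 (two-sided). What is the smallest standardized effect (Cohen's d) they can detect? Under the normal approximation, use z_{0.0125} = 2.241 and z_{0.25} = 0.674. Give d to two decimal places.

d_min ≈ 0.20

For two independent groups of n = 410 each: d_min = (z_{α/2} + z_β)·√(2/n).
z-sum = 2.241 + 0.674 = 2.915.
d_min = 2.915 × √(2/410) = 2.915 × 0.0698 = 0.204.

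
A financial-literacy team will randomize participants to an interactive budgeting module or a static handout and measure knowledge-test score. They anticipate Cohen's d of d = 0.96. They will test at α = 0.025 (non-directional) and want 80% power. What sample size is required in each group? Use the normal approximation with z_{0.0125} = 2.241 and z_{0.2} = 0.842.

n = 21 per group

For two independent groups with equal n: n = 2·((z_{α/2} + z_β) / d)².
z_{α/2} + z_β = 2.241 + 0.842 = 3.083.
n = 2 × (3.083 / 0.96)² = 2 × 3.211² = 2 × 10.31 = 20.6.
Round up to the next whole participant.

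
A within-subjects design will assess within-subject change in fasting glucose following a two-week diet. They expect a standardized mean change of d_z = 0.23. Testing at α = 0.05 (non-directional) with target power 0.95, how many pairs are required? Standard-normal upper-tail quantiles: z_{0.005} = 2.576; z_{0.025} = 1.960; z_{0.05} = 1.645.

n = 246 pairs

For a paired (one-sample on differences) test: n = ((z_{α/2} + z_β) / d)².
z_{α/2} + z_β = 1.960 + 1.645 = 3.605.
n = (3.605 / 0.23)² = 15.674² = 245.67.
Round up.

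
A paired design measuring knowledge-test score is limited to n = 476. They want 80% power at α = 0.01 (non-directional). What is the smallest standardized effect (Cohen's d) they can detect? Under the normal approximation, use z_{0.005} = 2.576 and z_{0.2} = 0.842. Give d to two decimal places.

d_min ≈ 0.16

For a single sample (or paired design) of n = 476: d_min = (z_{α/2} + z_β)/√n.
z-sum = 2.576 + 0.842 = 3.418.
d_min = 3.418 / √476 = 3.418 / 21.817 = 0.157.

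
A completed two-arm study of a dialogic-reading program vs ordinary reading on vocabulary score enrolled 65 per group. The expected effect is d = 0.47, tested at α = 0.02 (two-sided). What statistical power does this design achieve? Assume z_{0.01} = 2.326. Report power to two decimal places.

For two equal groups, power = Φ(d·√(n/2) − z_{α/2}).
d·√(n/2) = 0.47 × √(65/2) = 0.47 × 5.701 = 2.679.
z_β = 2.679 − 2.326 = 0.353.
Power = Φ(0.353) = 0.638.

power ≈ 0.64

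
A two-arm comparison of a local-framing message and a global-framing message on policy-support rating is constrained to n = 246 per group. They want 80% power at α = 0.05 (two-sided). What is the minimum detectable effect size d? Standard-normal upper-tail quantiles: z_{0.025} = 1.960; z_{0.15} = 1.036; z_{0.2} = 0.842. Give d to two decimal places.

d_min ≈ 0.25

For two independent groups of n = 246 each: d_min = (z_{α/2} + z_β)·√(2/n).
z-sum = 1.960 + 0.842 = 2.802.
d_min = 2.802 × √(2/246) = 2.802 × 0.0902 = 0.253.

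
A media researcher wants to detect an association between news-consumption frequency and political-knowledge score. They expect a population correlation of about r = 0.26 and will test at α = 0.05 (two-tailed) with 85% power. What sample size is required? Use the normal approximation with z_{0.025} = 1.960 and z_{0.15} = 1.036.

n = 130

Fisher's z: C = ½·ln((1+r)/(1−r)) = ½·ln(1.7027) = 0.2661.
n = ((z_{α/2} + z_β)/C)² + 3.
(1.960 + 1.036) / 0.2661 = 2.996 / 0.2661 = 11.259.
n = 11.259² + 3 = 126.76 + 3 = 129.8.
Round up.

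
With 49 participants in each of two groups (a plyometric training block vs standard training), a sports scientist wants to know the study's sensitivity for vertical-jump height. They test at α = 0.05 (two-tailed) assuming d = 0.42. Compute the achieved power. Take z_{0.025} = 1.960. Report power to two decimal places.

power ≈ 0.55

For two equal groups, power = Φ(d·√(n/2) − z_{α/2}).
d·√(n/2) = 0.42 × √(49/2) = 0.42 × 4.950 = 2.079.
z_β = 2.079 − 1.960 = 0.119.
Power = Φ(0.119) = 0.547.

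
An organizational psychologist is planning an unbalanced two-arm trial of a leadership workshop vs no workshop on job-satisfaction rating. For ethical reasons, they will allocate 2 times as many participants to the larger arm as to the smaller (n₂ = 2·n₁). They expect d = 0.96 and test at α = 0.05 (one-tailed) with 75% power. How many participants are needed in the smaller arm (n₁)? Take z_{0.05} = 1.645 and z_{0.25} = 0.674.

n₁ = 9

With allocation ratio k = n₂/n₁ = 2, Var(x̄₁−x̄₂) = σ²(1/n₁ + 1/(k·n₁)) = σ²·(k+1)/(k·n₁).
So n₁ = (1 + 1/k)·((z_{α} + z_β)/d)² = 1.500 × (2.319/0.96)².
n₁ = 1.500 × 5.84 = 8.8.
Round up: n₁ = 9, giving n₂ = 2 × 9 = 18.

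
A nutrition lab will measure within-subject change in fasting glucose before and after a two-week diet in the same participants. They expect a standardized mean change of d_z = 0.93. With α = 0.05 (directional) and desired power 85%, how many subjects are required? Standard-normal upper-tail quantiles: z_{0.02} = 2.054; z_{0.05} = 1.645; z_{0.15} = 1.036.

n = 9 pairs

For a paired (one-sample on differences) test: n = ((z_{α} + z_β) / d)².
z_{α} + z_β = 1.645 + 1.036 = 2.681.
n = (2.681 / 0.93)² = 2.883² = 8.31.
Round up.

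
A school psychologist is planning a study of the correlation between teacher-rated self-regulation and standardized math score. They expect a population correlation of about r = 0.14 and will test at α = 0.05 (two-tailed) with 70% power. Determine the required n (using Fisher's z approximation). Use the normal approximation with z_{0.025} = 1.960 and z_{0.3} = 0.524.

n = 314

Fisher's z: C = ½·ln((1+r)/(1−r)) = ½·ln(1.3256) = 0.1409.
n = ((z_{α/2} + z_β)/C)² + 3.
(1.960 + 0.524) / 0.1409 = 2.484 / 0.1409 = 17.630.
n = 17.630² + 3 = 310.80 + 3 = 313.8.
Round up.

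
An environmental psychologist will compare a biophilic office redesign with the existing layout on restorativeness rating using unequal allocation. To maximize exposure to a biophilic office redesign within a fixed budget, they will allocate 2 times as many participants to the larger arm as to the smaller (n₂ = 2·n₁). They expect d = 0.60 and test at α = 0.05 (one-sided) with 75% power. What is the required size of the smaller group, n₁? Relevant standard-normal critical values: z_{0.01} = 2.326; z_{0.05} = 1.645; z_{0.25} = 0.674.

With allocation ratio k = n₂/n₁ = 2, Var(x̄₁−x̄₂) = σ²(1/n₁ + 1/(k·n₁)) = σ²·(k+1)/(k·n₁).
So n₁ = (1 + 1/k)·((z_{α} + z_β)/d)² = 1.500 × (2.319/0.60)².
n₁ = 1.500 × 14.94 = 22.4.
Round up: n₁ = 23, giving n₂ = 2 × 23 = 46.

n₁ = 23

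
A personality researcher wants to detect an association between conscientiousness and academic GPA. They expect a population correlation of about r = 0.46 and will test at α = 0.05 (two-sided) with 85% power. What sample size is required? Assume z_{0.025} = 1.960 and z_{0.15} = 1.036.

n = 40

Fisher's z: C = ½·ln((1+r)/(1−r)) = ½·ln(2.7037) = 0.4973.
n = ((z_{α/2} + z_β)/C)² + 3.
(1.960 + 1.036) / 0.4973 = 2.996 / 0.4973 = 6.025.
n = 6.025² + 3 = 36.29 + 3 = 39.3.
Round up.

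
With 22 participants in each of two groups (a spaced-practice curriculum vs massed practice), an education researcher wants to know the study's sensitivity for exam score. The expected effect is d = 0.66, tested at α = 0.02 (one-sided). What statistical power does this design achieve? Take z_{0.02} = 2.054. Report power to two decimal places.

For two equal groups, power = Φ(d·√(n/2) − z_{α}).
d·√(n/2) = 0.66 × √(22/2) = 0.66 × 3.317 = 2.189.
z_β = 2.189 − 2.054 = 0.135.
Power = Φ(0.135) = 0.554.

power ≈ 0.55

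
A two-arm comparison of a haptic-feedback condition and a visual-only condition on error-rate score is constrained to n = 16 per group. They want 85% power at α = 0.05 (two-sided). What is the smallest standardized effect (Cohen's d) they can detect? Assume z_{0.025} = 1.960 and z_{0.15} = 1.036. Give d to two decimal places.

For two independent groups of n = 16 each: d_min = (z_{α/2} + z_β)·√(2/n).
z-sum = 1.960 + 1.036 = 2.996.
d_min = 2.996 × √(2/16) = 2.996 × 0.3536 = 1.059.

d_min ≈ 1.06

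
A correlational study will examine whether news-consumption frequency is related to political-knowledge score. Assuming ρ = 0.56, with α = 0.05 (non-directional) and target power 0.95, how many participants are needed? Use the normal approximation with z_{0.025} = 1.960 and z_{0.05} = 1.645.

n = 36

Fisher's z: C = ½·ln((1+r)/(1−r)) = ½·ln(3.5455) = 0.6328.
n = ((z_{α/2} + z_β)/C)² + 3.
(1.960 + 1.645) / 0.6328 = 3.605 / 0.6328 = 5.697.
n = 5.697² + 3 = 32.45 + 3 = 35.5.
Round up.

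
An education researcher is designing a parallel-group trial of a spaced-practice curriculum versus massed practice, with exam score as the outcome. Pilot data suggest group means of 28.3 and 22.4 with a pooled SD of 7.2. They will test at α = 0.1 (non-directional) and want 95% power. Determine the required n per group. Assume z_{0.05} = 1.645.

Cohen's d = |M₁ − M₂| / SD_pooled = |28.3 − 22.4| / 7.2 = 5.9 / 7.2 = 0.819.
For two independent groups with equal n: n = 2·((z_{α/2} + z_β) / d)².
z_{α/2} + z_β = 1.645 + 1.645 = 3.290.
n = 2 × (3.290 / 0.819)² = 2 × 4.017² = 2 × 16.14 = 32.3.
Round up to the next whole participant.

n = 33 per group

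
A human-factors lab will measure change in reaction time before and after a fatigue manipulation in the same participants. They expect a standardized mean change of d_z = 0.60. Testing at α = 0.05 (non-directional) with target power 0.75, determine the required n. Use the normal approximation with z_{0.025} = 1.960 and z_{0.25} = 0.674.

For a paired (one-sample on differences) test: n = ((z_{α/2} + z_β) / d)².
z_{α/2} + z_β = 1.960 + 0.674 = 2.634.
n = (2.634 / 0.60)² = 4.390² = 19.27.
Round up.

n = 20 pairs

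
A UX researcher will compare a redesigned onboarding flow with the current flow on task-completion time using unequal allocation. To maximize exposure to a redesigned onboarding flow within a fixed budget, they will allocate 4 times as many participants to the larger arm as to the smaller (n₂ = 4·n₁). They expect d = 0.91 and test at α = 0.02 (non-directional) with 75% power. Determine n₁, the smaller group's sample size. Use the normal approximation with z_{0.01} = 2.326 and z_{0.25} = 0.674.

n₁ = 14

With allocation ratio k = n₂/n₁ = 4, Var(x̄₁−x̄₂) = σ²(1/n₁ + 1/(k·n₁)) = σ²·(k+1)/(k·n₁).
So n₁ = (1 + 1/k)·((z_{α/2} + z_β)/d)² = 1.250 × (3.000/0.91)².
n₁ = 1.250 × 10.87 = 13.6.
Round up: n₁ = 14, giving n₂ = 4 × 14 = 56.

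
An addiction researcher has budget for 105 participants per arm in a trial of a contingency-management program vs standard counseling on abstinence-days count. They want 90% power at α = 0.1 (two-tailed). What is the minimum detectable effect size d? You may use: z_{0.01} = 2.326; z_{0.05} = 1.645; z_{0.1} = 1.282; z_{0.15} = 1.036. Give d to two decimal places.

d_min ≈ 0.40

For two independent groups of n = 105 each: d_min = (z_{α/2} + z_β)·√(2/n).
z-sum = 1.645 + 1.282 = 2.927.
d_min = 2.927 × √(2/105) = 2.927 × 0.1380 = 0.404.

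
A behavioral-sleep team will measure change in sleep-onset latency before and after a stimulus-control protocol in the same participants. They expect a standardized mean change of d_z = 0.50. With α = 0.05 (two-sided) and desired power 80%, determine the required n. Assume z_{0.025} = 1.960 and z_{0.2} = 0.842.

For a paired (one-sample on differences) test: n = ((z_{α/2} + z_β) / d)².
z_{α/2} + z_β = 1.960 + 0.842 = 2.802.
n = (2.802 / 0.50)² = 5.604² = 31.40.
Round up.

n = 32 pairs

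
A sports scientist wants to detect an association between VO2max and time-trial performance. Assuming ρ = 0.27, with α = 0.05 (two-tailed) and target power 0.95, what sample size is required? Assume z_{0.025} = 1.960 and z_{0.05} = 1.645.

Fisher's z: C = ½·ln((1+r)/(1−r)) = ½·ln(1.7397) = 0.2769.
n = ((z_{α/2} + z_β)/C)² + 3.
(1.960 + 1.645) / 0.2769 = 3.605 / 0.2769 = 13.019.
n = 13.019² + 3 = 169.50 + 3 = 172.5.
Round up.

n = 173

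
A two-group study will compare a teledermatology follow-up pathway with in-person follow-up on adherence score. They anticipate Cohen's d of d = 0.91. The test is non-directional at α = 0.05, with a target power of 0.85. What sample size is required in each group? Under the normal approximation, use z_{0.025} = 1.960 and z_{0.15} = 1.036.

For two independent groups with equal n: n = 2·((z_{α/2} + z_β) / d)².
z_{α/2} + z_β = 1.960 + 1.036 = 2.996.
n = 2 × (2.996 / 0.91)² = 2 × 3.292² = 2 × 10.84 = 21.7.
Round up to the next whole participant.

n = 22 per group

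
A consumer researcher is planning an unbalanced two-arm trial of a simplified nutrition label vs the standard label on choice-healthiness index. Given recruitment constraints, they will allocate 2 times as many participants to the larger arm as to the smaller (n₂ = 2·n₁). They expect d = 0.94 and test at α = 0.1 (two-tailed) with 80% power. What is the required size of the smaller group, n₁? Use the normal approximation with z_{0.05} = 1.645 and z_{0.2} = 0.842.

n₁ = 11

With allocation ratio k = n₂/n₁ = 2, Var(x̄₁−x̄₂) = σ²(1/n₁ + 1/(k·n₁)) = σ²·(k+1)/(k·n₁).
So n₁ = (1 + 1/k)·((z_{α/2} + z_β)/d)² = 1.500 × (2.487/0.94)².
n₁ = 1.500 × 7.00 = 10.5.
Round up: n₁ = 11, giving n₂ = 2 × 11 = 22.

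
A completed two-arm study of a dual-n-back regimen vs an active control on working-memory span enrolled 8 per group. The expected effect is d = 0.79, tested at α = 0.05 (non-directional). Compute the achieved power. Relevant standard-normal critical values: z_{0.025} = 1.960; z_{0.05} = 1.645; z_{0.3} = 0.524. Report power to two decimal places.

power ≈ 0.35

For two equal groups, power = Φ(d·√(n/2) − z_{α/2}).
d·√(n/2) = 0.79 × √(8/2) = 0.79 × 2.000 = 1.580.
z_β = 1.580 − 1.960 = -0.380.
Power = Φ(-0.380) = 0.352.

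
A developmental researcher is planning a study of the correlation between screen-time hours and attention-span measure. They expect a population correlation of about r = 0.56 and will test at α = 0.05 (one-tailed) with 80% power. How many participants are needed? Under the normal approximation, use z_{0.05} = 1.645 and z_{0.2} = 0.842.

Fisher's z: C = ½·ln((1+r)/(1−r)) = ½·ln(3.5455) = 0.6328.
n = ((z_{α} + z_β)/C)² + 3.
(1.645 + 0.842) / 0.6328 = 2.487 / 0.6328 = 3.930.
n = 3.930² + 3 = 15.45 + 3 = 18.4.
Round up.

n = 19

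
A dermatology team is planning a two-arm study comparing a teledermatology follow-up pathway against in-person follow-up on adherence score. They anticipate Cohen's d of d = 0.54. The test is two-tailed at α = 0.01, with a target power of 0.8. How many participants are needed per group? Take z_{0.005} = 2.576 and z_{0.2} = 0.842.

n = 81 per group

For two independent groups with equal n: n = 2·((z_{α/2} + z_β) / d)².
z_{α/2} + z_β = 2.576 + 0.842 = 3.418.
n = 2 × (3.418 / 0.54)² = 2 × 6.330² = 2 × 40.06 = 80.1.
Round up to the next whole participant.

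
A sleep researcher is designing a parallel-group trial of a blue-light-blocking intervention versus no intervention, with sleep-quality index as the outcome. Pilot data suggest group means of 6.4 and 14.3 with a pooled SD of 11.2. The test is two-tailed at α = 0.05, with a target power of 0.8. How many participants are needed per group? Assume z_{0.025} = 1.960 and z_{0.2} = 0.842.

n = 32 per group

Cohen's d = |M₁ − M₂| / SD_pooled = |6.4 − 14.3| / 11.2 = 7.9 / 11.2 = 0.705.
For two independent groups with equal n: n = 2·((z_{α/2} + z_β) / d)².
z_{α/2} + z_β = 1.960 + 0.842 = 2.802.
n = 2 × (2.802 / 0.705)² = 2 × 3.974² = 2 × 15.80 = 31.6.
Round up to the next whole participant.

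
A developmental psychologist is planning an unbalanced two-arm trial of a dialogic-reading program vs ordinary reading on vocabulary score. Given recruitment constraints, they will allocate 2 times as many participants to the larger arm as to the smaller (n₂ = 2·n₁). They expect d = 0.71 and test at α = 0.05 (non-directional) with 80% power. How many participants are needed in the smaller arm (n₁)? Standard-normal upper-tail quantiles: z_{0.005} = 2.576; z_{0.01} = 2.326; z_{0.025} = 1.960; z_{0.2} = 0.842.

n₁ = 24

With allocation ratio k = n₂/n₁ = 2, Var(x̄₁−x̄₂) = σ²(1/n₁ + 1/(k·n₁)) = σ²·(k+1)/(k·n₁).
So n₁ = (1 + 1/k)·((z_{α/2} + z_β)/d)² = 1.500 × (2.802/0.71)².
n₁ = 1.500 × 15.57 = 23.4.
Round up: n₁ = 24, giving n₂ = 2 × 24 = 48.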